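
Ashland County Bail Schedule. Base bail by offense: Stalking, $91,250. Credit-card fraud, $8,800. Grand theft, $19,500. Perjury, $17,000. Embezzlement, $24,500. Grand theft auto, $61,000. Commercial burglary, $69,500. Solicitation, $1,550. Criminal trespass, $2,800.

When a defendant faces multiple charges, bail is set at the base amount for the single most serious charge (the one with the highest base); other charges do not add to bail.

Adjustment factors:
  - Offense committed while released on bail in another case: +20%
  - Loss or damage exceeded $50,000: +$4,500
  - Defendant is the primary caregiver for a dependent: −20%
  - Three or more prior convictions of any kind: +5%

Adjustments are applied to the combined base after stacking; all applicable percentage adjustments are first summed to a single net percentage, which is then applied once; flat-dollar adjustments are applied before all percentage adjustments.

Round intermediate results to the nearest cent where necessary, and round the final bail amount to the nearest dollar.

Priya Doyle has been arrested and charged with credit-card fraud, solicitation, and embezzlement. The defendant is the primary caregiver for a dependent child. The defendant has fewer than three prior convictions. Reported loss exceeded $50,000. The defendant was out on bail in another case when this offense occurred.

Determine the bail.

Base amounts from the schedule: credit-card fraud $8,800; solicitation $1,550; embezzlement $24,500.
Stacking rule: use the highest base only. Highest is embezzlement at $24,500. Combined base = $24,500.
Loss or damage exceeded $50,000 (+$4,500 flat): $24,500 + $4,500 = $29,000.
Net percentage adjustment: +20% −20% = +0%. $29,000 × 1 = $29,000.

$29,000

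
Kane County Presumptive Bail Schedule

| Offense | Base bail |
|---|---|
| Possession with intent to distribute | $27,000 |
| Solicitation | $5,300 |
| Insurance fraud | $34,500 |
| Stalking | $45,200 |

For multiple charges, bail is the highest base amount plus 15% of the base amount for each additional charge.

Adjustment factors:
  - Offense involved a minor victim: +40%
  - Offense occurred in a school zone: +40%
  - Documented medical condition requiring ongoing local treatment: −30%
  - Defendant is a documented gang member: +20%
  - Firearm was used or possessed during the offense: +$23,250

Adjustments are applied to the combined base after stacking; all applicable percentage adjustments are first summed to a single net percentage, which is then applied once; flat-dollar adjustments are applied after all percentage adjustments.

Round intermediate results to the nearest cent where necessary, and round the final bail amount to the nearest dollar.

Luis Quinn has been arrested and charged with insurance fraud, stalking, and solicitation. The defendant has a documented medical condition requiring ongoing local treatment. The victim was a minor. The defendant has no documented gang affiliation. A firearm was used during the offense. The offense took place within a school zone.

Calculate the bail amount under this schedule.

$100,005

Base amounts from the schedule: insurance fraud $34,500; stalking $45,200; solicitation $5,300.
Stacking rule: highest base plus 15% of each additional charge. Highest is stalking at $45,200. Additional: $34,500 × 15% = $5,175; $5,300 × 15% = $795. Combined base = $45,200 + $5,970 = $51,170.
Net percentage adjustment: +40% +40% −30% = +50%. $51,170 × 1.5 = $76,755.
Firearm was used or possessed during the offense (+$23,250 flat): $76,755 + $23,250 = $100,005.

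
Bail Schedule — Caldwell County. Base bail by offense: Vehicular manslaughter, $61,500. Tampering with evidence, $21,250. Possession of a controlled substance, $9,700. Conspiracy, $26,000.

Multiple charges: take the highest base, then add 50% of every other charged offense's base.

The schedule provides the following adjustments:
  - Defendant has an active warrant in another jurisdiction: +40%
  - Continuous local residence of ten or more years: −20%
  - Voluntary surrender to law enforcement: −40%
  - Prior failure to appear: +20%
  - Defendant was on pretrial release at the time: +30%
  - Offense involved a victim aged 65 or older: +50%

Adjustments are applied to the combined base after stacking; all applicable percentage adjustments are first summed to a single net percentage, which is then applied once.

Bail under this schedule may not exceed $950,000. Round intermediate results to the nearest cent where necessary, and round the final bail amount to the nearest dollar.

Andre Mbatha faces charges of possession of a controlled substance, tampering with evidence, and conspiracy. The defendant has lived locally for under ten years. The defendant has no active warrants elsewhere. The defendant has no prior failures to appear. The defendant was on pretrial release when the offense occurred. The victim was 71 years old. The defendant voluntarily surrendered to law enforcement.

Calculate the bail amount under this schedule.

Base amounts from the schedule: possession of a controlled substance $9,700; tampering with evidence $21,250; conspiracy $26,000.
Stacking rule: highest base plus 50% of each additional charge. Highest is conspiracy at $26,000. Additional: $9,700 × 50% = $4,850; $21,250 × 50% = $10,625. Combined base = $26,000 + $15,475 = $41,475.
Net percentage adjustment: −40% +30% +50% = +40%. $41,475 × 1.4 = $58,065.
$58,065 is within the $950,000 maximum.

$58,065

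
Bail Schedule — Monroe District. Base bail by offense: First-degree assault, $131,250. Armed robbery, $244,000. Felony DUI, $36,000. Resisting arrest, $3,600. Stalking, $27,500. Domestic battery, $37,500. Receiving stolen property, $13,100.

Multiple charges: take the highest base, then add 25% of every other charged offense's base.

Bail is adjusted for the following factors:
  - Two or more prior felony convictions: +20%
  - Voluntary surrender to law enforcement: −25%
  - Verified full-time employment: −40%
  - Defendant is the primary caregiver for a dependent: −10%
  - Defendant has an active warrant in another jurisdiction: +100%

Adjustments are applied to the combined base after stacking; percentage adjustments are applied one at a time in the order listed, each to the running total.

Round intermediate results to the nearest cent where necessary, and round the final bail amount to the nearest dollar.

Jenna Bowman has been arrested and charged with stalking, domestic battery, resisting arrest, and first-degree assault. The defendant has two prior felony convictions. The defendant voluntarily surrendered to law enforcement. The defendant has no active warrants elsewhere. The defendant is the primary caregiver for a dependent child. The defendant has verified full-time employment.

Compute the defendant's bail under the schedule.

$72,122

Base amounts from the schedule: stalking $27,500; domestic battery $37,500; resisting arrest $3,600; first-degree assault $131,250.
Stacking rule: highest base plus 25% of each additional charge. Highest is first-degree assault at $131,250. Additional: $27,500 × 25% = $6,875; $37,500 × 25% = $9,375; $3,600 × 25% = $900. Combined base = $131,250 + $17,150 = $148,400.
Two or more prior felony convictions (+20%): $148,400 × 1.2 = $178,080.
Voluntary surrender to law enforcement (−25%): $178,080 × 0.75 = $133,560.
Verified full-time employment (−40%): $133,560 × 0.6 = $80,136.
Defendant is the primary caregiver for a dependent (−10%): $80,136 × 0.9 = $72,122.40.
Rounded to the nearest dollar: $72,122.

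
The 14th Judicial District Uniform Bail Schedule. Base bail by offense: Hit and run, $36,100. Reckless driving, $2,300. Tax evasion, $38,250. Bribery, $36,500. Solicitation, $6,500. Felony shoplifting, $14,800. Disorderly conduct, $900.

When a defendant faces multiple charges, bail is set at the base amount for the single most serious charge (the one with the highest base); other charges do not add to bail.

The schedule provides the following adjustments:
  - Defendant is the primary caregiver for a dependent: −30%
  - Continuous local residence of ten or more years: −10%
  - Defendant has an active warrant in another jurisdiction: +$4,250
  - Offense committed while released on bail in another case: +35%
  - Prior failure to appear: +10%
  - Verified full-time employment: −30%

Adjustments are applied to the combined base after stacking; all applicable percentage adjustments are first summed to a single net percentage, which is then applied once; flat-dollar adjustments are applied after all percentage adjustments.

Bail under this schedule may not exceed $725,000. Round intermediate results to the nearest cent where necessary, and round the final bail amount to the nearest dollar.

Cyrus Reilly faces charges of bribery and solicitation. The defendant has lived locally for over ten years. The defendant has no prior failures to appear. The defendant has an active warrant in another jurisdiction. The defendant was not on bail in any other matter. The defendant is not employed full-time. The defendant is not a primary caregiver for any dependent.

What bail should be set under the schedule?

$37,100

Base amounts from the schedule: bribery $36,500; solicitation $6,500.
Stacking rule: use the highest base only. Highest is bribery at $36,500. Combined base = $36,500.
Continuous local residence of ten or more years (−10%): $36,500 × 0.9 = $32,850.
Defendant has an active warrant in another jurisdiction (+$4,250 flat): $32,850 + $4,250 = $37,100.
$37,100 is within the $725,000 maximum.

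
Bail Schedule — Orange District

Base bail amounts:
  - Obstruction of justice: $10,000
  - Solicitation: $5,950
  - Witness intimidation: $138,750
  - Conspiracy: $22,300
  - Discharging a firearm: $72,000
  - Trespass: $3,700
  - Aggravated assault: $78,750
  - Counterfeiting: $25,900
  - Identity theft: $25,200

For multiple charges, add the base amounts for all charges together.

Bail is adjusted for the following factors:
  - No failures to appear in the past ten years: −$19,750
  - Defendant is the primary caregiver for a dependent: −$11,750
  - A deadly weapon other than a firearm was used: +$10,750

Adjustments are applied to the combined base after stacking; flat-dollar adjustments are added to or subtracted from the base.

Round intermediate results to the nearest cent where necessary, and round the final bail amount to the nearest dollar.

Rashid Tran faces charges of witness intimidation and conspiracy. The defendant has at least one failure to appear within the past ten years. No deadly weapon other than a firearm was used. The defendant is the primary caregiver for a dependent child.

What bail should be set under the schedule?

Base amounts from the schedule: witness intimidation $138,750; conspiracy $22,300.
Stacking rule: sum of all bases. $138,750 + $22,300 = $161,050.
Defendant is the primary caregiver for a dependent (−$11,750 flat): $161,050 − $11,750 = $149,300.

$149,300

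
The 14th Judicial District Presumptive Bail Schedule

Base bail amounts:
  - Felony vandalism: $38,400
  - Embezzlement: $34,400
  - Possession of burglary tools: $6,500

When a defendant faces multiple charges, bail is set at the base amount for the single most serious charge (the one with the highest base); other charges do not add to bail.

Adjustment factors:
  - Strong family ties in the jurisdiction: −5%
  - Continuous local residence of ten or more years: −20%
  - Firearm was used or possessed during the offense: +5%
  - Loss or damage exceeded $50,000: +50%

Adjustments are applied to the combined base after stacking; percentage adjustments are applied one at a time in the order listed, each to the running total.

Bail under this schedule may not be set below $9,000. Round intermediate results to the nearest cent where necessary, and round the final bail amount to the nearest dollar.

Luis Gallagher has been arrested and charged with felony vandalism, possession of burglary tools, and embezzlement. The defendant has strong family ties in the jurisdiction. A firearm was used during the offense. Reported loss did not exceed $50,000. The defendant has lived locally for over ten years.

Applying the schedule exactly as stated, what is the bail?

Base amounts from the schedule: felony vandalism $38,400; possession of burglary tools $6,500; embezzlement $34,400.
Stacking rule: use the highest base only. Highest is felony vandalism at $38,400. Combined base = $38,400.
Strong family ties in the jurisdiction (−5%): $38,400 × 0.95 = $36,480.
Continuous local residence of ten or more years (−20%): $36,480 × 0.8 = $29,184.
Firearm was used or possessed during the offense (+5%): $29,184 × 1.05 = $30,643.20.
$30,643.20 is at or above the $9,000 minimum.
Rounded to the nearest dollar: $30,643.

$30,643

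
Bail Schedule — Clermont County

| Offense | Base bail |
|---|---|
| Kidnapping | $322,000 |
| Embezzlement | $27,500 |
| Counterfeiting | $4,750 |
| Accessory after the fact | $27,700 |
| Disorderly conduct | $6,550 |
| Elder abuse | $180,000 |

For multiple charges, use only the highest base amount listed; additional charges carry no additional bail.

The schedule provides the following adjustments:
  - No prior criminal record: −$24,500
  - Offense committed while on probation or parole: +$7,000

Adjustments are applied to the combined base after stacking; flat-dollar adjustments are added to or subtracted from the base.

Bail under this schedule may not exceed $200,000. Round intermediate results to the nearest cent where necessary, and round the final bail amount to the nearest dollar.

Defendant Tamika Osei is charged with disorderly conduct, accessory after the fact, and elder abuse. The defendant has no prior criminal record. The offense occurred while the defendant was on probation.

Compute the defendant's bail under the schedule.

Base amounts from the schedule: disorderly conduct $6,550; accessory after the fact $27,700; elder abuse $180,000.
Stacking rule: use the highest base only. Highest is elder abuse at $180,000. Combined base = $180,000.
No prior criminal record (−$24,500 flat): $180,000 − $24,500 = $155,500.
Offense committed while on probation or parole (+$7,000 flat): $155,500 + $7,000 = $162,500.
$162,500 is within the $200,000 maximum.

$162,500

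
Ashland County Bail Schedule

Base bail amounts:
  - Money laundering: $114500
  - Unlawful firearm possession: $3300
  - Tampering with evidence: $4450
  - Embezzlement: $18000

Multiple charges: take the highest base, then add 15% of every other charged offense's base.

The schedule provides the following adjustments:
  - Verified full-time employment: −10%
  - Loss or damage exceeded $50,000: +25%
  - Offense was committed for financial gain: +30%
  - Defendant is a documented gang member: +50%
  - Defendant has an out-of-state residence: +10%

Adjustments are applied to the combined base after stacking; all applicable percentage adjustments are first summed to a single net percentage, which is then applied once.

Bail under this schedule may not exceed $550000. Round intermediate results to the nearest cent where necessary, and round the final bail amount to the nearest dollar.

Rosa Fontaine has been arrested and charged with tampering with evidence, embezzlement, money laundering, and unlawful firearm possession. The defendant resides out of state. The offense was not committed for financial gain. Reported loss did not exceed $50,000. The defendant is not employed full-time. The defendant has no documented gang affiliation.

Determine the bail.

$130199

Base amounts from the schedule: tampering with evidence $4450; embezzlement $18000; money laundering $114500; unlawful firearm possession $3300.
Stacking rule: highest base plus 15% of each additional charge. Highest is money laundering at $114500. Additional: $4450 × 15% = $667.50; $18000 × 15% = $2700; $3300 × 15% = $495. Combined base = $114500 + $3862.50 = $118362.50.
Defendant has an out-of-state residence (+10%): $118362.50 × 1.1 = $130198.75.
$130198.75 is within the $550000 maximum.
Rounded to the nearest dollar: $130199.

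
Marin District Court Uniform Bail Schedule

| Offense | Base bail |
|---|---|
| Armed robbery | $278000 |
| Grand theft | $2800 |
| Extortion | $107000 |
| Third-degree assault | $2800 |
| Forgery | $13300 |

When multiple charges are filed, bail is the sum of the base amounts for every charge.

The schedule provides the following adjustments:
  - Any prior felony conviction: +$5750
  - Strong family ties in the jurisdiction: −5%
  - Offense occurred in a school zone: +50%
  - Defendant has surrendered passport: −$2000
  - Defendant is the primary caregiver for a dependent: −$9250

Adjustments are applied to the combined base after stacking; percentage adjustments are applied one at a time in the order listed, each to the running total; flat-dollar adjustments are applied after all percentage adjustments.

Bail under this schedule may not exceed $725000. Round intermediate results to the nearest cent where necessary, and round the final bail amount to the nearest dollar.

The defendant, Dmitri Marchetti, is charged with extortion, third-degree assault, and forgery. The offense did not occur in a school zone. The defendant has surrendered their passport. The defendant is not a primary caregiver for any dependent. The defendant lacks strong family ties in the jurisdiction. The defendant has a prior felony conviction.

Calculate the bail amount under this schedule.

Base amounts from the schedule: extortion $107000; third-degree assault $2800; forgery $13300.
Stacking rule: sum of all bases. $107000 + $2800 + $13300 = $123100.
Any prior felony conviction (+$5750 flat): $123100 + $5750 = $128850.
Defendant has surrendered passport (−$2000 flat): $128850 − $2000 = $126850.
$126850 is within the $725000 maximum.

$126850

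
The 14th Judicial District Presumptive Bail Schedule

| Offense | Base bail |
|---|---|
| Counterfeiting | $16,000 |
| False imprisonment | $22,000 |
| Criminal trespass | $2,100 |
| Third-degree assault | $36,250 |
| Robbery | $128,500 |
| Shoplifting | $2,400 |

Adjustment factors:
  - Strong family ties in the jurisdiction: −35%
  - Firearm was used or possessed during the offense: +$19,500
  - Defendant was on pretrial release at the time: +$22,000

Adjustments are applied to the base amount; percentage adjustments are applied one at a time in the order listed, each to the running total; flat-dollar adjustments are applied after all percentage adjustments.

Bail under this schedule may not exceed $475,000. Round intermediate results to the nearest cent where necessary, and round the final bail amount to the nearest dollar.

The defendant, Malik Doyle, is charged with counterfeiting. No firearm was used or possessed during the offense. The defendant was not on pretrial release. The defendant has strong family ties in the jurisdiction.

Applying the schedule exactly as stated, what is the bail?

$10,400

Base amounts from the schedule: counterfeiting $16,000.
Single charge. Combined base = $16,000.
Strong family ties in the jurisdiction (−35%): $16,000 × 0.65 = $10,400.
$10,400 is within the $475,000 maximum.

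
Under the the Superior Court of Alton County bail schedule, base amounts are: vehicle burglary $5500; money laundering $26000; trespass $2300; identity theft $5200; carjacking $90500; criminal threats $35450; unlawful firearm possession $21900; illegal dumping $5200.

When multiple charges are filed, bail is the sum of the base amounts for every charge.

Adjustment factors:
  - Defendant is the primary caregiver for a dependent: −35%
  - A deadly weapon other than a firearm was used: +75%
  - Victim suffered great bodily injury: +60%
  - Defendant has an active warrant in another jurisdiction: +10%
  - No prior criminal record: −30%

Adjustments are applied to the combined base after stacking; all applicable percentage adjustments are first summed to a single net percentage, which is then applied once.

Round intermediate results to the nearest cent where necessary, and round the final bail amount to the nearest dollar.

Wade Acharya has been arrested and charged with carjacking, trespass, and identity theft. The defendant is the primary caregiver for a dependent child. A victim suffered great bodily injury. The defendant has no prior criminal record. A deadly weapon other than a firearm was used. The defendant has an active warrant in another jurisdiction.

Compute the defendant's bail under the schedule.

Base amounts from the schedule: carjacking $90500; trespass $2300; identity theft $5200.
Stacking rule: sum of all bases. $90500 + $2300 + $5200 = $98000.
Net percentage adjustment: −35% +75% +60% +10% −30% = +80%. $98000 × 1.8 = $176400.

$176400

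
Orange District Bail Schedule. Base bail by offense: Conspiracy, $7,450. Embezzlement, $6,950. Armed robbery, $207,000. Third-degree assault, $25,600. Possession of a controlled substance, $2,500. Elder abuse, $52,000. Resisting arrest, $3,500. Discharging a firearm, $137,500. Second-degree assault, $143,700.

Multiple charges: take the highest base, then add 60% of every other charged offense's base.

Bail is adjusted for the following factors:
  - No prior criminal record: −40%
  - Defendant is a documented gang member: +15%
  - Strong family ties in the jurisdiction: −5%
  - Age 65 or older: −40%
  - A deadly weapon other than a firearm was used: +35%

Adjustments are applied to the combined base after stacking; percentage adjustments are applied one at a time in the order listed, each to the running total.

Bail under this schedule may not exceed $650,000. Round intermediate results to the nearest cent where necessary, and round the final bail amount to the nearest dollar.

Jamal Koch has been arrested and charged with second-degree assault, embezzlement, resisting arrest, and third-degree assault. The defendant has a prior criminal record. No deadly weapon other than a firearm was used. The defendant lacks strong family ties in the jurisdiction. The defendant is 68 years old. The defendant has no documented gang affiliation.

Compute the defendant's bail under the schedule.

Base amounts from the schedule: second-degree assault $143,700; embezzlement $6,950; resisting arrest $3,500; third-degree assault $25,600.
Stacking rule: highest base plus 60% of each additional charge. Highest is second-degree assault at $143,700. Additional: $6,950 × 60% = $4,170; $3,500 × 60% = $2,100; $25,600 × 60% = $15,360. Combined base = $143,700 + $21,630 = $165,330.
Age 65 or older (−40%): $165,330 × 0.6 = $99,198.
$99,198 is within the $650,000 maximum.

$99,198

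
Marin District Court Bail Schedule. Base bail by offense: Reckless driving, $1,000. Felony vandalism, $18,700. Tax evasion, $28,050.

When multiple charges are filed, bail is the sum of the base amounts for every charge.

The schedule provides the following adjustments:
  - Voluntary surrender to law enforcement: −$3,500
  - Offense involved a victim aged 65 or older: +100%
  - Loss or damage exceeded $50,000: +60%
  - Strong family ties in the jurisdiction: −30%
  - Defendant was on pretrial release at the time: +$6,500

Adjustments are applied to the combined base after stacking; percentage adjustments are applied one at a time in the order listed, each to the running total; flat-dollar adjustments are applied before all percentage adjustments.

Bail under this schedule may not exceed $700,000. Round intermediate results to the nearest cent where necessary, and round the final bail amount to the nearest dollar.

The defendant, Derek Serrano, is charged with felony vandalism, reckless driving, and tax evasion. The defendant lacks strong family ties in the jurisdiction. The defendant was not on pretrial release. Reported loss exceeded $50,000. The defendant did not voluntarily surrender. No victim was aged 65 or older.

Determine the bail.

$76,400

Base amounts from the schedule: felony vandalism $18,700; reckless driving $1,000; tax evasion $28,050.
Stacking rule: sum of all bases. $18,700 + $1,000 + $28,050 = $47,750.
Loss or damage exceeded $50,000 (+60%): $47,750 × 1.6 = $76,400.
$76,400 is within the $700,000 maximum.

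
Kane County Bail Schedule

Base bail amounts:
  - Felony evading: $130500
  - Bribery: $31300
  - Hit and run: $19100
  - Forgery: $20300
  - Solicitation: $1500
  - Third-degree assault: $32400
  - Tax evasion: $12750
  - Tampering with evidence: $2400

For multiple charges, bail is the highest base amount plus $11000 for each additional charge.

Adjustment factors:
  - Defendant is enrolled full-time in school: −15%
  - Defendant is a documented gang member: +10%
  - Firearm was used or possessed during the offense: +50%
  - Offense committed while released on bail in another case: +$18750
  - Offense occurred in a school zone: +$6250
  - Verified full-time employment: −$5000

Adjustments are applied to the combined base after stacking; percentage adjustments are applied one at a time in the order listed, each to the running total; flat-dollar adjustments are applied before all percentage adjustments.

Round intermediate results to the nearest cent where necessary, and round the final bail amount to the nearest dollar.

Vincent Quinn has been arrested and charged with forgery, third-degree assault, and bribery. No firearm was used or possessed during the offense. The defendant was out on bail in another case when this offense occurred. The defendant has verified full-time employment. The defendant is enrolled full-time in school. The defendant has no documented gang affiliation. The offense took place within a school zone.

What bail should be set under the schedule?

$63240

Base amounts from the schedule: forgery $20300; third-degree assault $32400; bribery $31300.
Stacking rule: highest base plus $11000 per additional charge. Highest is third-degree assault at $32400; 2 additional charges → +$22000. Combined base = $54400.
Offense committed while released on bail in another case (+$18750 flat): $54400 + $18750 = $73150.
Offense occurred in a school zone (+$6250 flat): $73150 + $6250 = $79400.
Verified full-time employment (−$5000 flat): $79400 − $5000 = $74400.
Defendant is enrolled full-time in school (−15%): $74400 × 0.85 = $63240.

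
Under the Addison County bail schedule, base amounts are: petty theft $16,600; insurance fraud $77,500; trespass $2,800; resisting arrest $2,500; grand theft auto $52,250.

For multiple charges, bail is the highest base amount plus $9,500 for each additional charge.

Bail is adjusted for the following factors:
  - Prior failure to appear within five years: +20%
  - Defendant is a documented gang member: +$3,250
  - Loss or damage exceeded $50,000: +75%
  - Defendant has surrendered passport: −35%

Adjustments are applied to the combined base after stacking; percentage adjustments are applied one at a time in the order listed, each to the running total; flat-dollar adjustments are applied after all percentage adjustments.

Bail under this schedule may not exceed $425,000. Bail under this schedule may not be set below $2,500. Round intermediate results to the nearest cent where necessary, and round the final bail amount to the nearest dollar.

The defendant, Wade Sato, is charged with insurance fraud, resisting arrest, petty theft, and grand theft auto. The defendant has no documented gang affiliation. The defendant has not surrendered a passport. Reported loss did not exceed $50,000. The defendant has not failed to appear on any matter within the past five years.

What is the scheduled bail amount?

Base amounts from the schedule: insurance fraud $77,500; resisting arrest $2,500; petty theft $16,600; grand theft auto $52,250.
Stacking rule: highest base plus $9,500 per additional charge. Highest is insurance fraud at $77,500; 3 additional charges → +$28,500. Combined base = $106,000.
No adjustment factors apply to this defendant.
$106,000 is within the $425,000 maximum.
$106,000 is at or above the $2,500 minimum.

$106,000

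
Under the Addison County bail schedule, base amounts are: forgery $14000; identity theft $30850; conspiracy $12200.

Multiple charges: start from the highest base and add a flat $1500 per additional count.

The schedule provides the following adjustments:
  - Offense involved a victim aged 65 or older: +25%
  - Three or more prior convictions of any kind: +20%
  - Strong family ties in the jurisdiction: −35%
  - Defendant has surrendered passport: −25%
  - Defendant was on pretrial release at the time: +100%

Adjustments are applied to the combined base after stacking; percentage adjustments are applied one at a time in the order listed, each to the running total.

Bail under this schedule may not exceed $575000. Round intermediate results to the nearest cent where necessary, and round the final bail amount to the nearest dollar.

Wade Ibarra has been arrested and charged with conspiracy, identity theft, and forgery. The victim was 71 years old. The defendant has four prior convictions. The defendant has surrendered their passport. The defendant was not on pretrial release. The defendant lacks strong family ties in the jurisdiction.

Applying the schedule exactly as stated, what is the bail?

Base amounts from the schedule: conspiracy $12200; identity theft $30850; forgery $14000.
Stacking rule: highest base plus $1500 per additional charge. Highest is identity theft at $30850; 2 additional charges → +$3000. Combined base = $33850.
Offense involved a victim aged 65 or older (+25%): $33850 × 1.25 = $42312.50.
Three or more prior convictions of any kind (+20%): $42312.50 × 1.2 = $50775.
Defendant has surrendered passport (−25%): $50775 × 0.75 = $38081.25.
$38081.25 is within the $575000 maximum.
Rounded to the nearest dollar: $38081.

$38081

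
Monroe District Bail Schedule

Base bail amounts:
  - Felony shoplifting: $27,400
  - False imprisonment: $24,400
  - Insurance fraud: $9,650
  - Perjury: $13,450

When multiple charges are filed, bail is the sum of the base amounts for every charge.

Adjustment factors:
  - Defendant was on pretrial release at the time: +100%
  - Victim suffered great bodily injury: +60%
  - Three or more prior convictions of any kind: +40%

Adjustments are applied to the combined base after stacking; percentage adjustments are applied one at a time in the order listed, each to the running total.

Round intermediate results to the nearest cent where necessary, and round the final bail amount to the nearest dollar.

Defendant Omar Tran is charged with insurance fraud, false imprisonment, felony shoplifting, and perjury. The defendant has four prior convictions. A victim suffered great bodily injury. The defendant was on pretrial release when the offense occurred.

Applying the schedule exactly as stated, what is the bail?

$335,552

Base amounts from the schedule: insurance fraud $9,650; false imprisonment $24,400; felony shoplifting $27,400; perjury $13,450.
Stacking rule: sum of all bases. $9,650 + $24,400 + $27,400 + $13,450 = $74,900.
Defendant was on pretrial release at the time (+100%): $74,900 × 2 = $149,800.
Victim suffered great bodily injury (+60%): $149,800 × 1.6 = $239,680.
Three or more prior convictions of any kind (+40%): $239,680 × 1.4 = $335,552.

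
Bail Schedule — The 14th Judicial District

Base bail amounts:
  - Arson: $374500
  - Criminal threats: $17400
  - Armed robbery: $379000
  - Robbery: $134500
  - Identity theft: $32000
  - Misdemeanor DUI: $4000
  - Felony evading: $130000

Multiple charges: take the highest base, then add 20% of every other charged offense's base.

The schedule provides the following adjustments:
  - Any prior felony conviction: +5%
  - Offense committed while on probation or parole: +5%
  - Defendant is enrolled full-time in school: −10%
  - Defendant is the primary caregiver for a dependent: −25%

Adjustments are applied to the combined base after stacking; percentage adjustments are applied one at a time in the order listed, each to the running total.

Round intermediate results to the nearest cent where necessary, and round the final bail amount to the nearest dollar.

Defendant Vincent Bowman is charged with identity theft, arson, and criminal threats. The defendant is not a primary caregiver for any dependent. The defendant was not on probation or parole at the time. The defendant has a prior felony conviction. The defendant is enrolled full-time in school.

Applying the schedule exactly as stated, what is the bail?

Base amounts from the schedule: identity theft $32000; arson $374500; criminal threats $17400.
Stacking rule: highest base plus 20% of each additional charge. Highest is arson at $374500. Additional: $32000 × 20% = $6400; $17400 × 20% = $3480. Combined base = $374500 + $9880 = $384380.
Any prior felony conviction (+5%): $384380 × 1.05 = $403599.
Defendant is enrolled full-time in school (−10%): $403599 × 0.9 = $363239.10.
Rounded to the nearest dollar: $363239.

$363239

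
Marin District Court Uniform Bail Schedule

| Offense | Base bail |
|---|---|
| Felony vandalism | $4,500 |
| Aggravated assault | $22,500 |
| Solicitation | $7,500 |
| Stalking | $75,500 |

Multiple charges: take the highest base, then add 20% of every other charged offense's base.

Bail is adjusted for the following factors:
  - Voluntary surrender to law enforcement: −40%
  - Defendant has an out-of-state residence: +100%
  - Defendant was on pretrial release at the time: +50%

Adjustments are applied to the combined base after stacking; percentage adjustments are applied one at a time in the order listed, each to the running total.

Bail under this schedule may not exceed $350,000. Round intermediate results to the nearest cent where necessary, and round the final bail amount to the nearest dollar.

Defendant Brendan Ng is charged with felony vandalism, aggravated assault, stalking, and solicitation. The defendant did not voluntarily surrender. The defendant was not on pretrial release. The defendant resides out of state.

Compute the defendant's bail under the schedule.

Base amounts from the schedule: felony vandalism $4,500; aggravated assault $22,500; stalking $75,500; solicitation $7,500.
Stacking rule: highest base plus 20% of each additional charge. Highest is stalking at $75,500. Additional: $4,500 × 20% = $900; $22,500 × 20% = $4,500; $7,500 × 20% = $1,500. Combined base = $75,500 + $6,900 = $82,400.
Defendant has an out-of-state residence (+100%): $82,400 × 2 = $164,800.
$164,800 is within the $350,000 maximum.

$164,800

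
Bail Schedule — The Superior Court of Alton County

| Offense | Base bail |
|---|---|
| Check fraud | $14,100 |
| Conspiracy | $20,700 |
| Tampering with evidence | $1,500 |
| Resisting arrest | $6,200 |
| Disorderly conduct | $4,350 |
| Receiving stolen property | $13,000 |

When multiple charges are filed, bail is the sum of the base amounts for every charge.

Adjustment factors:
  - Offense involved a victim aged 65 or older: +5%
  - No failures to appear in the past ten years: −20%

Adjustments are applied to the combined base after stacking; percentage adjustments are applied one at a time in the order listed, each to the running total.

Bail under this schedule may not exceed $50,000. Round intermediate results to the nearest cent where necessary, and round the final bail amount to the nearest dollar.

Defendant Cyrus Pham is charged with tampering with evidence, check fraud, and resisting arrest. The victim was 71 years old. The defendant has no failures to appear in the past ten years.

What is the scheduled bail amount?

$18,312

Base amounts from the schedule: tampering with evidence $1,500; check fraud $14,100; resisting arrest $6,200.
Stacking rule: sum of all bases. $1,500 + $14,100 + $6,200 = $21,800.
Offense involved a victim aged 65 or older (+5%): $21,800 × 1.05 = $22,890.
No failures to appear in the past ten years (−20%): $22,890 × 0.8 = $18,312.
$18,312 is within the $50,000 maximum.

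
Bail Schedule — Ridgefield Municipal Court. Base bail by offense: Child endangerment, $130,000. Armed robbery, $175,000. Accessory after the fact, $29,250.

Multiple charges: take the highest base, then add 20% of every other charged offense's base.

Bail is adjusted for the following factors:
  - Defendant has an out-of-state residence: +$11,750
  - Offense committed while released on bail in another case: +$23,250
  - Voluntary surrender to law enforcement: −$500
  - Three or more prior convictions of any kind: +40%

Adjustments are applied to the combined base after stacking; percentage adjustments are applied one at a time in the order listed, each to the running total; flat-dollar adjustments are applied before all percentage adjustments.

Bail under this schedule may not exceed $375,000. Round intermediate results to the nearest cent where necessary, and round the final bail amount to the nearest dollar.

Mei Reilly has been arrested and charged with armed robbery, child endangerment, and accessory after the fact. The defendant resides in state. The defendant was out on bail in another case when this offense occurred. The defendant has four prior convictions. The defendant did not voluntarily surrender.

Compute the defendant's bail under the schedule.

Base amounts from the schedule: armed robbery $175,000; child endangerment $130,000; accessory after the fact $29,250.
Stacking rule: highest base plus 20% of each additional charge. Highest is armed robbery at $175,000. Additional: $130,000 × 20% = $26,000; $29,250 × 20% = $5,850. Combined base = $175,000 + $31,850 = $206,850.
Offense committed while released on bail in another case (+$23,250 flat): $206,850 + $23,250 = $230,100.
Three or more prior convictions of any kind (+40%): $230,100 × 1.4 = $322,140.
$322,140 is within the $375,000 maximum.

$322,140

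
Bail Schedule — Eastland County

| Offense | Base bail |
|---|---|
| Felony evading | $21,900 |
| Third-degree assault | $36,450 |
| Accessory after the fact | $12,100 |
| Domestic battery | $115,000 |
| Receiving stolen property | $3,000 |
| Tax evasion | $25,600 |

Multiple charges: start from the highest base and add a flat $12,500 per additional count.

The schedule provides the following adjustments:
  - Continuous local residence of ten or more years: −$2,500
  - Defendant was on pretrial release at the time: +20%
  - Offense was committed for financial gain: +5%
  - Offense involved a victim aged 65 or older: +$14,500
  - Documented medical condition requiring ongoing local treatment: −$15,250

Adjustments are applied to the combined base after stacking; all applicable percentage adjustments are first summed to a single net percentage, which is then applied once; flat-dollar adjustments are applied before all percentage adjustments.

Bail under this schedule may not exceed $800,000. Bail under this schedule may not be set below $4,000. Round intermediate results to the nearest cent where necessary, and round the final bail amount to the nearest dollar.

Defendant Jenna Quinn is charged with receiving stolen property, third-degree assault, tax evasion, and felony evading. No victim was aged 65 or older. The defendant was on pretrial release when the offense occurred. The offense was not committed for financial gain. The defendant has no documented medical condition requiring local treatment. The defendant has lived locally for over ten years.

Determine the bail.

$85,740

Base amounts from the schedule: receiving stolen property $3,000; third-degree assault $36,450; tax evasion $25,600; felony evading $21,900.
Stacking rule: highest base plus $12,500 per additional charge. Highest is third-degree assault at $36,450; 3 additional charges → +$37,500. Combined base = $73,950.
Continuous local residence of ten or more years (−$2,500 flat): $73,950 − $2,500 = $71,450.
Defendant was on pretrial release at the time (+20%): $71,450 × 1.2 = $85,740.
$85,740 is within the $800,000 maximum.
$85,740 is at or above the $4,000 minimum.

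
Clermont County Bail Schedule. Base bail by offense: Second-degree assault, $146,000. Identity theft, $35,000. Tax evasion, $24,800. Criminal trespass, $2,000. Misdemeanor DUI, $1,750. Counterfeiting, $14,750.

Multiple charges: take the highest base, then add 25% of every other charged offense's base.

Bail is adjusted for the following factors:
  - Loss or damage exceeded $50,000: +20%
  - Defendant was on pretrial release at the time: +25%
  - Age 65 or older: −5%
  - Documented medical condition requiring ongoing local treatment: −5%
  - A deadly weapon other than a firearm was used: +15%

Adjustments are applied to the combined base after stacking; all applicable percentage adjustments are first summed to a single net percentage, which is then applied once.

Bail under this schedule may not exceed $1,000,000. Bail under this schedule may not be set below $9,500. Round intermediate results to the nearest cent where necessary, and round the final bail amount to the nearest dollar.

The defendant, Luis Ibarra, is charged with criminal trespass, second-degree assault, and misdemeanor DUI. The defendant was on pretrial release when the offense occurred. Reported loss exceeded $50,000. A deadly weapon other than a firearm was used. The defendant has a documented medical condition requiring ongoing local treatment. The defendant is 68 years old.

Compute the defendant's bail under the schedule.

Base amounts from the schedule: criminal trespass $2,000; second-degree assault $146,000; misdemeanor DUI $1,750.
Stacking rule: highest base plus 25% of each additional charge. Highest is second-degree assault at $146,000. Additional: $2,000 × 25% = $500; $1,750 × 25% = $437.50. Combined base = $146,000 + $937.50 = $146,937.50.
Net percentage adjustment: +20% +25% −5% −5% +15% = +50%. $146,937.50 × 1.5 = $220,406.25.
$220,406.25 is within the $1,000,000 maximum.
$220,406.25 is at or above the $9,500 minimum.
Rounded to the nearest dollar: $220,406.

$220,406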